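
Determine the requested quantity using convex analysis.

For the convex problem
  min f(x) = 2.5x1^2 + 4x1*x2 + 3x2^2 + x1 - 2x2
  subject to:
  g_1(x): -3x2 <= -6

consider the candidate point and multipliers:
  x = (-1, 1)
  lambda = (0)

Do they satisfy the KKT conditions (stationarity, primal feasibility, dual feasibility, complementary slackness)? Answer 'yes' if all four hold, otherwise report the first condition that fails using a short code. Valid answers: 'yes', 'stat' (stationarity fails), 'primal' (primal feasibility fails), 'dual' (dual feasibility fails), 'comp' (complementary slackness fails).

Gradient of f: grad f(x) = Q x + c = (0, 0)
Constraint values g_i(x) = a_i^T x - b_i:
  g_1((-1, 1)) = 3
Stationarity residual: grad f(x) + sum_i lambda_i a_i = (0, 0)
  -> stationarity OK
Primal feasibility (all g_i <= 0): FAILS
Dual feasibility (all lambda_i >= 0): OK
Complementary slackness (lambda_i * g_i(x) = 0 for all i): OK

Verdict: the first failing condition is primal_feasibility -> primal.

primal


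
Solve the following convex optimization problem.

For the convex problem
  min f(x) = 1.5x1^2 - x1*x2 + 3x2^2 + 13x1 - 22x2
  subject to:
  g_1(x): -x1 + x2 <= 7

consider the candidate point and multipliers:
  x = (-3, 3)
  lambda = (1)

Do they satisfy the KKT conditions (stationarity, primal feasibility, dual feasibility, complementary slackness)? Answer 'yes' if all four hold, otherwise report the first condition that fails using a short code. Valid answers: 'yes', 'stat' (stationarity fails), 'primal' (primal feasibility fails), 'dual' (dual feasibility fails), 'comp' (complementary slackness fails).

Gradient of f: grad f(x) = Q x + c = (1, -1)
Constraint values g_i(x) = a_i^T x - b_i:
  g_1((-3, 3)) = -1
Stationarity residual: grad f(x) + sum_i lambda_i a_i = (0, 0)
  -> stationarity OK
Primal feasibility (all g_i <= 0): OK
Dual feasibility (all lambda_i >= 0): OK
Complementary slackness (lambda_i * g_i(x) = 0 for all i): FAILS

Verdict: the first failing condition is complementary_slackness -> comp.

comp


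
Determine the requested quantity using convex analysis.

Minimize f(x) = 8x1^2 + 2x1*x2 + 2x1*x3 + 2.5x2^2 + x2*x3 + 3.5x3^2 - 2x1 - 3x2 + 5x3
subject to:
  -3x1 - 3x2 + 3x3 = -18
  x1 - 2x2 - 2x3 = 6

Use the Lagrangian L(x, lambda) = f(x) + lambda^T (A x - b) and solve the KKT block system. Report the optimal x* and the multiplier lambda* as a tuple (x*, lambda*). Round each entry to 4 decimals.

Form the Lagrangian:
  L(x, lambda) = (1/2) x^T Q x + c^T x + lambda^T (A x - b)
Stationarity (grad_x L = 0): Q x + c + A^T lambda = 0.
Primal feasibility: A x = b.

This gives the KKT block system:
  [ Q   A^T ] [ x     ]   [-c ]
  [ A    0  ] [ lambda ] = [ b ]

Solving the linear system:
  x*      = (1.2229, 1.1943, -3.5829)
  lambda* = (3.0457, -3.6514)
  f(x*)   = 26.3943

x* = (1.2229, 1.1943, -3.5829), lambda* = (3.0457, -3.6514)


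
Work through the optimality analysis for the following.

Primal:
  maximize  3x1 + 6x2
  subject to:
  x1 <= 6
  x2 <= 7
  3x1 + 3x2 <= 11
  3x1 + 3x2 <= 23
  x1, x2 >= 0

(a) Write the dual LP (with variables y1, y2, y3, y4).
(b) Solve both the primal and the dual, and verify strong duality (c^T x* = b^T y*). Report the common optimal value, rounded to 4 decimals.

The standard primal-dual pair for 'max c^T x s.t. A x <= b, x >= 0' is:
  Dual:  min b^T y  s.t.  A^T y >= c,  y >= 0.

So the dual LP is:
  minimize  6y1 + 7y2 + 11y3 + 23y4
  subject to:
    y1 + 3y3 + 3y4 >= 3
    y2 + 3y3 + 3y4 >= 6
    y1, y2, y3, y4 >= 0

Solving the primal: x* = (0, 3.6667).
  primal value c^T x* = 22.
Solving the dual: y* = (0, 0, 2, 0).
  dual value b^T y* = 22.
Strong duality: c^T x* = b^T y*. Confirmed.

22


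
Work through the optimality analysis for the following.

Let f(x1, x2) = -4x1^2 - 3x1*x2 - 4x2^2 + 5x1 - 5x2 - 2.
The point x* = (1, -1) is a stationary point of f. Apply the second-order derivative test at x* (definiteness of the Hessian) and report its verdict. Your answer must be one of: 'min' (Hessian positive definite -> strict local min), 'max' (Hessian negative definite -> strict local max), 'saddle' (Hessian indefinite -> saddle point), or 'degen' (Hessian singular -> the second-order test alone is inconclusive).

Compute the Hessian H = grad^2 f:
  H = [[-8, -3], [-3, -8]]
Verify stationarity: grad f(x*) = H x* + g = (0, 0).
Eigenvalues of H: -11, -5.
Both eigenvalues < 0, so H is negative definite -> x* is a strict local max.

max


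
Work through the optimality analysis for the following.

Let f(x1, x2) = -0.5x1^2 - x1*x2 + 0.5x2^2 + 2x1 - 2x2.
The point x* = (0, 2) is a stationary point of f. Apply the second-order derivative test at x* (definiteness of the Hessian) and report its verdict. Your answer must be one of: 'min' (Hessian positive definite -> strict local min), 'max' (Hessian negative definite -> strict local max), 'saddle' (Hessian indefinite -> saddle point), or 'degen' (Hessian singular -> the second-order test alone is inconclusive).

Compute the Hessian H = grad^2 f:
  H = [[-1, -1], [-1, 1]]
Verify stationarity: grad f(x*) = H x* + g = (0, 0).
Eigenvalues of H: -1.4142, 1.4142.
Eigenvalues have mixed signs, so H is indefinite -> x* is a saddle point.

saddle


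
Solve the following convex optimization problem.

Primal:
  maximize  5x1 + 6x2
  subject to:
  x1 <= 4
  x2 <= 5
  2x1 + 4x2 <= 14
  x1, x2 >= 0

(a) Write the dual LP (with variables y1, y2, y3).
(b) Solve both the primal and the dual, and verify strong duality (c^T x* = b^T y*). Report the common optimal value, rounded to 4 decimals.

The standard primal-dual pair for 'max c^T x s.t. A x <= b, x >= 0' is:
  Dual:  min b^T y  s.t.  A^T y >= c,  y >= 0.

So the dual LP is:
  minimize  4y1 + 5y2 + 14y3
  subject to:
    y1 + 2y3 >= 5
    y2 + 4y3 >= 6
    y1, y2, y3 >= 0

Solving the primal: x* = (4, 1.5).
  primal value c^T x* = 29.
Solving the dual: y* = (2, 0, 1.5).
  dual value b^T y* = 29.
Strong duality: c^T x* = b^T y*. Confirmed.

29


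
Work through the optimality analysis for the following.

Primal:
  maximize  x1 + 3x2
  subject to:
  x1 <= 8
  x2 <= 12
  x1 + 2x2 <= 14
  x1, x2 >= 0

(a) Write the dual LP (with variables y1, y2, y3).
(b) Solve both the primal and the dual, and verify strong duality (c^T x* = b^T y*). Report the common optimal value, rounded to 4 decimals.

The standard primal-dual pair for 'max c^T x s.t. A x <= b, x >= 0' is:
  Dual:  min b^T y  s.t.  A^T y >= c,  y >= 0.

So the dual LP is:
  minimize  8y1 + 12y2 + 14y3
  subject to:
    y1 + y3 >= 1
    y2 + 2y3 >= 3
    y1, y2, y3 >= 0

Solving the primal: x* = (0, 7).
  primal value c^T x* = 21.
Solving the dual: y* = (0, 0, 1.5).
  dual value b^T y* = 21.
Strong duality: c^T x* = b^T y*. Confirmed.

21


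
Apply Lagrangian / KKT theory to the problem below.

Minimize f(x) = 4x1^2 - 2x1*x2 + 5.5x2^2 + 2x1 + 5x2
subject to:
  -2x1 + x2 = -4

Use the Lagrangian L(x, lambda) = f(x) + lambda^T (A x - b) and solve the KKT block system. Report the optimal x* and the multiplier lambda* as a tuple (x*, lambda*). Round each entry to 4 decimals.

Form the Lagrangian:
  L(x, lambda) = (1/2) x^T Q x + c^T x + lambda^T (A x - b)
Stationarity (grad_x L = 0): Q x + c + A^T lambda = 0.
Primal feasibility: A x = b.

This gives the KKT block system:
  [ Q   A^T ] [ x     ]   [-c ]
  [ A    0  ] [ lambda ] = [ b ]

Solving the linear system:
  x*      = (1.5455, -0.9091)
  lambda* = (8.0909)
  f(x*)   = 15.4545

x* = (1.5455, -0.9091), lambda* = (8.0909)


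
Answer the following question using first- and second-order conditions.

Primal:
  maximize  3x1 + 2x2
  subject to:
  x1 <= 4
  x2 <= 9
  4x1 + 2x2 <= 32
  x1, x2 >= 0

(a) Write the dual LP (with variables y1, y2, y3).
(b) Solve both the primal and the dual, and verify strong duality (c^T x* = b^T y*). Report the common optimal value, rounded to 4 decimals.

The standard primal-dual pair for 'max c^T x s.t. A x <= b, x >= 0' is:
  Dual:  min b^T y  s.t.  A^T y >= c,  y >= 0.

So the dual LP is:
  minimize  4y1 + 9y2 + 32y3
  subject to:
    y1 + 4y3 >= 3
    y2 + 2y3 >= 2
    y1, y2, y3 >= 0

Solving the primal: x* = (3.5, 9).
  primal value c^T x* = 28.5.
Solving the dual: y* = (0, 0.5, 0.75).
  dual value b^T y* = 28.5.
Strong duality: c^T x* = b^T y*. Confirmed.

28.5


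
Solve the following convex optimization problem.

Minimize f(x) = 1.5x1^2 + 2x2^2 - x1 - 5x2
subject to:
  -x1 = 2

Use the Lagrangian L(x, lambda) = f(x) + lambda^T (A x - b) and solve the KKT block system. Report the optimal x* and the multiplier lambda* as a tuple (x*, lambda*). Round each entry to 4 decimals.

Form the Lagrangian:
  L(x, lambda) = (1/2) x^T Q x + c^T x + lambda^T (A x - b)
Stationarity (grad_x L = 0): Q x + c + A^T lambda = 0.
Primal feasibility: A x = b.

This gives the KKT block system:
  [ Q   A^T ] [ x     ]   [-c ]
  [ A    0  ] [ lambda ] = [ b ]

Solving the linear system:
  x*      = (-2, 1.25)
  lambda* = (-7)
  f(x*)   = 4.875

x* = (-2, 1.25), lambda* = (-7)


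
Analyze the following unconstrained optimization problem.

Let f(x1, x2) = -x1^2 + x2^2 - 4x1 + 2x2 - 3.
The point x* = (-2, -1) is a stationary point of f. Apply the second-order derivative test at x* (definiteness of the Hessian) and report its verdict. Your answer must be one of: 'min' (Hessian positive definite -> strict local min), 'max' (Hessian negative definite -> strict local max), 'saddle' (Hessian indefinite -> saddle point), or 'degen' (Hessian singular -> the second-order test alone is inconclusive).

Compute the Hessian H = grad^2 f:
  H = [[-2, 0], [0, 2]]
Verify stationarity: grad f(x*) = H x* + g = (0, 0).
Eigenvalues of H: -2, 2.
Eigenvalues have mixed signs, so H is indefinite -> x* is a saddle point.

saddle


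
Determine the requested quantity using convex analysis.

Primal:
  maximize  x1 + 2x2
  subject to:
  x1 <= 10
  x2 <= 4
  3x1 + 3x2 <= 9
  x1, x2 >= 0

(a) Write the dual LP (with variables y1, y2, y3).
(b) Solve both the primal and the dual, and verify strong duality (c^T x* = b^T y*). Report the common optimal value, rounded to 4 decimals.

The standard primal-dual pair for 'max c^T x s.t. A x <= b, x >= 0' is:
  Dual:  min b^T y  s.t.  A^T y >= c,  y >= 0.

So the dual LP is:
  minimize  10y1 + 4y2 + 9y3
  subject to:
    y1 + 3y3 >= 1
    y2 + 3y3 >= 2
    y1, y2, y3 >= 0

Solving the primal: x* = (0, 3).
  primal value c^T x* = 6.
Solving the dual: y* = (0, 0, 0.6667).
  dual value b^T y* = 6.
Strong duality: c^T x* = b^T y*. Confirmed.

6


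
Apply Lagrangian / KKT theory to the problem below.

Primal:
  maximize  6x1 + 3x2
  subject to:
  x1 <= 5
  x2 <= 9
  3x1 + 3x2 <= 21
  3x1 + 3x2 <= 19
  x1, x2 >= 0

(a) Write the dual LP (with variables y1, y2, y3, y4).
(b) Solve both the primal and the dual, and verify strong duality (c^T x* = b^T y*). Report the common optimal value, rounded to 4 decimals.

The standard primal-dual pair for 'max c^T x s.t. A x <= b, x >= 0' is:
  Dual:  min b^T y  s.t.  A^T y >= c,  y >= 0.

So the dual LP is:
  minimize  5y1 + 9y2 + 21y3 + 19y4
  subject to:
    y1 + 3y3 + 3y4 >= 6
    y2 + 3y3 + 3y4 >= 3
    y1, y2, y3, y4 >= 0

Solving the primal: x* = (5, 1.3333).
  primal value c^T x* = 34.
Solving the dual: y* = (3, 0, 0, 1).
  dual value b^T y* = 34.
Strong duality: c^T x* = b^T y*. Confirmed.

34


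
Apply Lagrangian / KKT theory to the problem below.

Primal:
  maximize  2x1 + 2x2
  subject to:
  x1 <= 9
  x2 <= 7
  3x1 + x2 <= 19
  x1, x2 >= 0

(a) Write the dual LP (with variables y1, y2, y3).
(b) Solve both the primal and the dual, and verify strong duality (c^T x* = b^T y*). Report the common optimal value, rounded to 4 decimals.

The standard primal-dual pair for 'max c^T x s.t. A x <= b, x >= 0' is:
  Dual:  min b^T y  s.t.  A^T y >= c,  y >= 0.

So the dual LP is:
  minimize  9y1 + 7y2 + 19y3
  subject to:
    y1 + 3y3 >= 2
    y2 + y3 >= 2
    y1, y2, y3 >= 0

Solving the primal: x* = (4, 7).
  primal value c^T x* = 22.
Solving the dual: y* = (0, 1.3333, 0.6667).
  dual value b^T y* = 22.
Strong duality: c^T x* = b^T y*. Confirmed.

22


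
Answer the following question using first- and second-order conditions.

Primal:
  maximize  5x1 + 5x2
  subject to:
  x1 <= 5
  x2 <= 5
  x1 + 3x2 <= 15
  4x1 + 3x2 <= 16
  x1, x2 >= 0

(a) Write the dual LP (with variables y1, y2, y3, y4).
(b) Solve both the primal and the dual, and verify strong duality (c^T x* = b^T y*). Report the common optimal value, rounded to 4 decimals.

The standard primal-dual pair for 'max c^T x s.t. A x <= b, x >= 0' is:
  Dual:  min b^T y  s.t.  A^T y >= c,  y >= 0.

So the dual LP is:
  minimize  5y1 + 5y2 + 15y3 + 16y4
  subject to:
    y1 + y3 + 4y4 >= 5
    y2 + 3y3 + 3y4 >= 5
    y1, y2, y3, y4 >= 0

Solving the primal: x* = (0.3333, 4.8889).
  primal value c^T x* = 26.1111.
Solving the dual: y* = (0, 0, 0.5556, 1.1111).
  dual value b^T y* = 26.1111.
Strong duality: c^T x* = b^T y*. Confirmed.

26.1111


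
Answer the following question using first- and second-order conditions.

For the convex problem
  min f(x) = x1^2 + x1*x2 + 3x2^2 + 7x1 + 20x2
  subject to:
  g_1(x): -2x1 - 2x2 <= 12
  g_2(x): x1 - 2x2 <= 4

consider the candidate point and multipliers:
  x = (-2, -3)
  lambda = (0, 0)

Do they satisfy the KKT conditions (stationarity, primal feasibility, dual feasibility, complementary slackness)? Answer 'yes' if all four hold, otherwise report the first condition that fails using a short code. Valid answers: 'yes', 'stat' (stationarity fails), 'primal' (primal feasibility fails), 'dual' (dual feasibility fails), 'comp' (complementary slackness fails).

Gradient of f: grad f(x) = Q x + c = (0, 0)
Constraint values g_i(x) = a_i^T x - b_i:
  g_1((-2, -3)) = -2
  g_2((-2, -3)) = 0
Stationarity residual: grad f(x) + sum_i lambda_i a_i = (0, 0)
  -> stationarity OK
Primal feasibility (all g_i <= 0): OK
Dual feasibility (all lambda_i >= 0): OK
Complementary slackness (lambda_i * g_i(x) = 0 for all i): OK

Verdict: yes, KKT holds.

yes


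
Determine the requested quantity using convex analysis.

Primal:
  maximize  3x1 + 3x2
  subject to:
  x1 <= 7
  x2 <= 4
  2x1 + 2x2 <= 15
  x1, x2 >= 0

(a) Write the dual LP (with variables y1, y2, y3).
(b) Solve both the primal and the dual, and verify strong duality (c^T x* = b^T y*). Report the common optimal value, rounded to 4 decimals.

The standard primal-dual pair for 'max c^T x s.t. A x <= b, x >= 0' is:
  Dual:  min b^T y  s.t.  A^T y >= c,  y >= 0.

So the dual LP is:
  minimize  7y1 + 4y2 + 15y3
  subject to:
    y1 + 2y3 >= 3
    y2 + 2y3 >= 3
    y1, y2, y3 >= 0

Solving the primal: x* = (3.5, 4).
  primal value c^T x* = 22.5.
Solving the dual: y* = (0, 0, 1.5).
  dual value b^T y* = 22.5.
Strong duality: c^T x* = b^T y*. Confirmed.

22.5


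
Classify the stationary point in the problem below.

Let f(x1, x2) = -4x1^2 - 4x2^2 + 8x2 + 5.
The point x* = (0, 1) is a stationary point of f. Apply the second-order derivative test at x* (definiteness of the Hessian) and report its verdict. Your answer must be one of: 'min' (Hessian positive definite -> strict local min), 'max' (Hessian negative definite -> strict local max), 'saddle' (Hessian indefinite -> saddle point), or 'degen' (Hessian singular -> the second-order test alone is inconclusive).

Compute the Hessian H = grad^2 f:
  H = [[-8, 0], [0, -8]]
Verify stationarity: grad f(x*) = H x* + g = (0, 0).
Eigenvalues of H: -8, -8.
Both eigenvalues < 0, so H is negative definite -> x* is a strict local max.

max


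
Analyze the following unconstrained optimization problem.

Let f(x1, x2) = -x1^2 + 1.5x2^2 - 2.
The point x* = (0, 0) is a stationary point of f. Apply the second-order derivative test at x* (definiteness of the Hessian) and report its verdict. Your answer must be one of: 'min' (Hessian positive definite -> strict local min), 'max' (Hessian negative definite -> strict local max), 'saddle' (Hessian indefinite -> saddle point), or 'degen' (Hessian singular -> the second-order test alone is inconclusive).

Compute the Hessian H = grad^2 f:
  H = [[-2, 0], [0, 3]]
Verify stationarity: grad f(x*) = H x* + g = (0, 0).
Eigenvalues of H: -2, 3.
Eigenvalues have mixed signs, so H is indefinite -> x* is a saddle point.

saddle


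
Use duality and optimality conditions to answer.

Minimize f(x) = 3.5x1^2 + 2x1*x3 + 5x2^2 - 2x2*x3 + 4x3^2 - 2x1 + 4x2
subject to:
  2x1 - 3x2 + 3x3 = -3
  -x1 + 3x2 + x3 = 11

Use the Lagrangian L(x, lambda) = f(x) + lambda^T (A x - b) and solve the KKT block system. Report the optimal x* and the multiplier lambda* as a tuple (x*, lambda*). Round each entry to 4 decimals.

Form the Lagrangian:
  L(x, lambda) = (1/2) x^T Q x + c^T x + lambda^T (A x - b)
Stationarity (grad_x L = 0): Q x + c + A^T lambda = 0.
Primal feasibility: A x = b.

This gives the KKT block system:
  [ Q   A^T ] [ x     ]   [-c ]
  [ A    0  ] [ lambda ] = [ b ]

Solving the linear system:
  x*      = (-1.3868, 2.4222, 2.3467)
  lambda* = (-0.8283, -8.6709)
  f(x*)   = 52.679

x* = (-1.3868, 2.4222, 2.3467), lambda* = (-0.8283, -8.6709)


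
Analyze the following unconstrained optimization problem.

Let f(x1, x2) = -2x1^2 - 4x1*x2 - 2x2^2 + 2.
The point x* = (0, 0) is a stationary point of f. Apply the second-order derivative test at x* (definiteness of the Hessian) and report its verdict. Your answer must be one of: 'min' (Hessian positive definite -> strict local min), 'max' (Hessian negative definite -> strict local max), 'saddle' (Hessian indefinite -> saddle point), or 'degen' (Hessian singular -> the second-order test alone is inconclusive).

Compute the Hessian H = grad^2 f:
  H = [[-4, -4], [-4, -4]]
Verify stationarity: grad f(x*) = H x* + g = (0, 0).
Eigenvalues of H: -8, 0.
H has a zero eigenvalue (singular; negative semidefinite but not definite), so H is neither positive definite, negative definite, nor indefinite. The second-order test alone is inconclusive -> degen.
(Indeed, f is constant along the null direction of H through x*, so x* is not a strict local extremum.)

degen


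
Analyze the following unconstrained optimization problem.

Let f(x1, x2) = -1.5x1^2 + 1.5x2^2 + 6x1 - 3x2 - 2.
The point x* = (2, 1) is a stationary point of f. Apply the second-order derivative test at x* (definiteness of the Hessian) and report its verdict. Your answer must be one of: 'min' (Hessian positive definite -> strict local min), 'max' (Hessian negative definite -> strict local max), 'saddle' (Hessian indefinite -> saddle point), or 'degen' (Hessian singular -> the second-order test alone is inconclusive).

Compute the Hessian H = grad^2 f:
  H = [[-3, 0], [0, 3]]
Verify stationarity: grad f(x*) = H x* + g = (0, 0).
Eigenvalues of H: -3, 3.
Eigenvalues have mixed signs, so H is indefinite -> x* is a saddle point.

saddle


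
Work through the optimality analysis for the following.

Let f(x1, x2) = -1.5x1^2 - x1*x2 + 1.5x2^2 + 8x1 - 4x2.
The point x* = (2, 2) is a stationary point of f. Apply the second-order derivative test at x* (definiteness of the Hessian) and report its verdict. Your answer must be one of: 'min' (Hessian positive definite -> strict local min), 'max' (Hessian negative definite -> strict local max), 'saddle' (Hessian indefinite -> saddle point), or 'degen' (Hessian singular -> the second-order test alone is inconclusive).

Compute the Hessian H = grad^2 f:
  H = [[-3, -1], [-1, 3]]
Verify stationarity: grad f(x*) = H x* + g = (0, 0).
Eigenvalues of H: -3.1623, 3.1623.
Eigenvalues have mixed signs, so H is indefinite -> x* is a saddle point.

saddle


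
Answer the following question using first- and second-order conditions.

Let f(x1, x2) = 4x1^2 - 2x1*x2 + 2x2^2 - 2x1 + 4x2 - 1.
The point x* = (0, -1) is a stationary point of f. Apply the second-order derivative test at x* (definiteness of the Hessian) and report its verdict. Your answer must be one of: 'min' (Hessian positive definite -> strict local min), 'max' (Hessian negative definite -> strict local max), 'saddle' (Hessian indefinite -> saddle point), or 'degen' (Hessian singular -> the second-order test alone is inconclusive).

Compute the Hessian H = grad^2 f:
  H = [[8, -2], [-2, 4]]
Verify stationarity: grad f(x*) = H x* + g = (0, 0).
Eigenvalues of H: 3.1716, 8.8284.
Both eigenvalues > 0, so H is positive definite -> x* is a strict local min.

min


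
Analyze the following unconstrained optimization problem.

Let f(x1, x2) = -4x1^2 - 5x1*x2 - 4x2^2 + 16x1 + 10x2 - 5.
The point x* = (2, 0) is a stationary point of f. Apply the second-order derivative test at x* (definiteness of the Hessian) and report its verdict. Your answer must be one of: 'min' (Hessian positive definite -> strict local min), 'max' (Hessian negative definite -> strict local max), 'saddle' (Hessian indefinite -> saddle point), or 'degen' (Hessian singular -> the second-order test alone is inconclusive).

Compute the Hessian H = grad^2 f:
  H = [[-8, -5], [-5, -8]]
Verify stationarity: grad f(x*) = H x* + g = (0, 0).
Eigenvalues of H: -13, -3.
Both eigenvalues < 0, so H is negative definite -> x* is a strict local max.

max


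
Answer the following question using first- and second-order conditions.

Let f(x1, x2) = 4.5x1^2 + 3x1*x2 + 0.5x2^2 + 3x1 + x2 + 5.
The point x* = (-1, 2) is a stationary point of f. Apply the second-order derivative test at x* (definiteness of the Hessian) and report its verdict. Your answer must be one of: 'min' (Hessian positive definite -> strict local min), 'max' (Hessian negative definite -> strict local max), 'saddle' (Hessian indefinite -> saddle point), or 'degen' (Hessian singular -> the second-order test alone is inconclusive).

Compute the Hessian H = grad^2 f:
  H = [[9, 3], [3, 1]]
Verify stationarity: grad f(x*) = H x* + g = (0, 0).
Eigenvalues of H: 0, 10.
H has a zero eigenvalue (singular; positive semidefinite but not definite), so H is neither positive definite, negative definite, nor indefinite. The second-order test alone is inconclusive -> degen.
(Indeed, f is constant along the null direction of H through x*, so x* is not a strict local extremum.)

degen


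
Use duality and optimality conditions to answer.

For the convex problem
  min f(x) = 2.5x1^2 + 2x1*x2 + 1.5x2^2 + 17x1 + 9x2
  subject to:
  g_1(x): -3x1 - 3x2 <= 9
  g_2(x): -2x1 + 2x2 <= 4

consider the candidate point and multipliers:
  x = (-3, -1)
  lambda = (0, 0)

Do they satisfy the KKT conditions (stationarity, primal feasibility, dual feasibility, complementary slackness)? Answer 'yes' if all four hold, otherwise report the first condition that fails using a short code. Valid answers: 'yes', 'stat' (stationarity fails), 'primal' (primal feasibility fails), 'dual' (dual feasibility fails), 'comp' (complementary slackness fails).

Gradient of f: grad f(x) = Q x + c = (0, 0)
Constraint values g_i(x) = a_i^T x - b_i:
  g_1((-3, -1)) = 3
  g_2((-3, -1)) = 0
Stationarity residual: grad f(x) + sum_i lambda_i a_i = (0, 0)
  -> stationarity OK
Primal feasibility (all g_i <= 0): FAILS
Dual feasibility (all lambda_i >= 0): OK
Complementary slackness (lambda_i * g_i(x) = 0 for all i): OK

Verdict: the first failing condition is primal_feasibility -> primal.

primal


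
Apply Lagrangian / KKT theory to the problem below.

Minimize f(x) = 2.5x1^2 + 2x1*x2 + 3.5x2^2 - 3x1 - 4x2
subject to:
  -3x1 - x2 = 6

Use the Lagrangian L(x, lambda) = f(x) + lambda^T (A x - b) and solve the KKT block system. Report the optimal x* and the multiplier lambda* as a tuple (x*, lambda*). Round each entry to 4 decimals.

Form the Lagrangian:
  L(x, lambda) = (1/2) x^T Q x + c^T x + lambda^T (A x - b)
Stationarity (grad_x L = 0): Q x + c + A^T lambda = 0.
Primal feasibility: A x = b.

This gives the KKT block system:
  [ Q   A^T ] [ x     ]   [-c ]
  [ A    0  ] [ lambda ] = [ b ]

Solving the linear system:
  x*      = (-2.1964, 0.5893)
  lambda* = (-4.2679)
  f(x*)   = 14.9196

x* = (-2.1964, 0.5893), lambda* = (-4.2679)


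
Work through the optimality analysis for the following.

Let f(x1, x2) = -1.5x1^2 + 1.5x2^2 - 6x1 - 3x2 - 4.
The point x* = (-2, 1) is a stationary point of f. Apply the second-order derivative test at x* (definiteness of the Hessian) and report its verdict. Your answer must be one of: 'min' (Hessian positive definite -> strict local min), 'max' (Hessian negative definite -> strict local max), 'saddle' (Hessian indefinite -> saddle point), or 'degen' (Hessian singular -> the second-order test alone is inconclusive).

Compute the Hessian H = grad^2 f:
  H = [[-3, 0], [0, 3]]
Verify stationarity: grad f(x*) = H x* + g = (0, 0).
Eigenvalues of H: -3, 3.
Eigenvalues have mixed signs, so H is indefinite -> x* is a saddle point.

saddle


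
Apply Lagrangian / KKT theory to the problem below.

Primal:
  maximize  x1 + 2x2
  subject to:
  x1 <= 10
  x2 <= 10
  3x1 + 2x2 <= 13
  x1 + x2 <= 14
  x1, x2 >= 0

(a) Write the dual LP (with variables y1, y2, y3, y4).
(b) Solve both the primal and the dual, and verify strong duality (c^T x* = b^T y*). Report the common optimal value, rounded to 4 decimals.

The standard primal-dual pair for 'max c^T x s.t. A x <= b, x >= 0' is:
  Dual:  min b^T y  s.t.  A^T y >= c,  y >= 0.

So the dual LP is:
  minimize  10y1 + 10y2 + 13y3 + 14y4
  subject to:
    y1 + 3y3 + y4 >= 1
    y2 + 2y3 + y4 >= 2
    y1, y2, y3, y4 >= 0

Solving the primal: x* = (0, 6.5).
  primal value c^T x* = 13.
Solving the dual: y* = (0, 0, 1, 0).
  dual value b^T y* = 13.
Strong duality: c^T x* = b^T y*. Confirmed.

13


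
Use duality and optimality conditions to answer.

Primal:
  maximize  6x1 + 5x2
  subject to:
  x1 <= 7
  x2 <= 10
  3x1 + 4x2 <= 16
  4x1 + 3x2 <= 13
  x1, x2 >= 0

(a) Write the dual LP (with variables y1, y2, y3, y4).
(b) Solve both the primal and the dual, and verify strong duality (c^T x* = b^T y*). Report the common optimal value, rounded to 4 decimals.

The standard primal-dual pair for 'max c^T x s.t. A x <= b, x >= 0' is:
  Dual:  min b^T y  s.t.  A^T y >= c,  y >= 0.

So the dual LP is:
  minimize  7y1 + 10y2 + 16y3 + 13y4
  subject to:
    y1 + 3y3 + 4y4 >= 6
    y2 + 4y3 + 3y4 >= 5
    y1, y2, y3, y4 >= 0

Solving the primal: x* = (0.5714, 3.5714).
  primal value c^T x* = 21.2857.
Solving the dual: y* = (0, 0, 0.2857, 1.2857).
  dual value b^T y* = 21.2857.
Strong duality: c^T x* = b^T y*. Confirmed.

21.2857


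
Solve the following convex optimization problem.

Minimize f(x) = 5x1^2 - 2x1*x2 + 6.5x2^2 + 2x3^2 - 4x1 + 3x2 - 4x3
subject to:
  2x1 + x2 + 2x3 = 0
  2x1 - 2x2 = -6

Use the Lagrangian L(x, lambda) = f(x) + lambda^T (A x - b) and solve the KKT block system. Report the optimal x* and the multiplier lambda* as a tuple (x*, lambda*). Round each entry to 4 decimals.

Form the Lagrangian:
  L(x, lambda) = (1/2) x^T Q x + c^T x + lambda^T (A x - b)
Stationarity (grad_x L = 0): Q x + c + A^T lambda = 0.
Primal feasibility: A x = b.

This gives the KKT block system:
  [ Q   A^T ] [ x     ]   [-c ]
  [ A    0  ] [ lambda ] = [ b ]

Solving the linear system:
  x*      = (-1.6786, 1.3214, 1.0179)
  lambda* = (-0.0357, 11.75)
  f(x*)   = 38.5536

x* = (-1.6786, 1.3214, 1.0179), lambda* = (-0.0357, 11.75)


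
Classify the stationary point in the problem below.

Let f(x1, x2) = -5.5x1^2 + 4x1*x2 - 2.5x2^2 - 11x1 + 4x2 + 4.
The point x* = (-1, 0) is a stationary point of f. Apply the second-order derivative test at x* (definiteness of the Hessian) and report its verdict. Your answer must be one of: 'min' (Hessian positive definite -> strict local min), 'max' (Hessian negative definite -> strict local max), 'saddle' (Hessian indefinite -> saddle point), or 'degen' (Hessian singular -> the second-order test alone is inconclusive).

Compute the Hessian H = grad^2 f:
  H = [[-11, 4], [4, -5]]
Verify stationarity: grad f(x*) = H x* + g = (0, 0).
Eigenvalues of H: -13, -3.
Both eigenvalues < 0, so H is negative definite -> x* is a strict local max.

max


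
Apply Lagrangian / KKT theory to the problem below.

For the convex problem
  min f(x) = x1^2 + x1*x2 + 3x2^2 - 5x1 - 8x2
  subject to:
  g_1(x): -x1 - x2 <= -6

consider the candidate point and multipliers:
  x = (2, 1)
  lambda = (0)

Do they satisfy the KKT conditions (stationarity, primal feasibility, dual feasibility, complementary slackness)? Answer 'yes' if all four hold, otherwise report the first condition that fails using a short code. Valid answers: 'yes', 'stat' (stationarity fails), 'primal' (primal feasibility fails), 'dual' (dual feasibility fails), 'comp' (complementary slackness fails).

Gradient of f: grad f(x) = Q x + c = (0, 0)
Constraint values g_i(x) = a_i^T x - b_i:
  g_1((2, 1)) = 3
Stationarity residual: grad f(x) + sum_i lambda_i a_i = (0, 0)
  -> stationarity OK
Primal feasibility (all g_i <= 0): FAILS
Dual feasibility (all lambda_i >= 0): OK
Complementary slackness (lambda_i * g_i(x) = 0 for all i): OK

Verdict: the first failing condition is primal_feasibility -> primal.

primal


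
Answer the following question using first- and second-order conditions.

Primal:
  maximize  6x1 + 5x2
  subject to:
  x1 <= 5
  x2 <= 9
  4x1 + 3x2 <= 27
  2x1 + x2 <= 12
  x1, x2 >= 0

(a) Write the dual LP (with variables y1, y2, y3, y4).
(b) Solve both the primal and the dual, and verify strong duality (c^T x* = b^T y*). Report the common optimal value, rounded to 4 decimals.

The standard primal-dual pair for 'max c^T x s.t. A x <= b, x >= 0' is:
  Dual:  min b^T y  s.t.  A^T y >= c,  y >= 0.

So the dual LP is:
  minimize  5y1 + 9y2 + 27y3 + 12y4
  subject to:
    y1 + 4y3 + 2y4 >= 6
    y2 + 3y3 + y4 >= 5
    y1, y2, y3, y4 >= 0

Solving the primal: x* = (0, 9).
  primal value c^T x* = 45.
Solving the dual: y* = (0, 0.5, 1.5, 0).
  dual value b^T y* = 45.
Strong duality: c^T x* = b^T y*. Confirmed.

45


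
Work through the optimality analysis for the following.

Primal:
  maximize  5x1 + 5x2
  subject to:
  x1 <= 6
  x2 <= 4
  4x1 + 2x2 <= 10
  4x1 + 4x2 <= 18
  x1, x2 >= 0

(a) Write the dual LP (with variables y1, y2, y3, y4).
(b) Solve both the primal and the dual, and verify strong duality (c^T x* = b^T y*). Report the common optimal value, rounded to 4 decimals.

The standard primal-dual pair for 'max c^T x s.t. A x <= b, x >= 0' is:
  Dual:  min b^T y  s.t.  A^T y >= c,  y >= 0.

So the dual LP is:
  minimize  6y1 + 4y2 + 10y3 + 18y4
  subject to:
    y1 + 4y3 + 4y4 >= 5
    y2 + 2y3 + 4y4 >= 5
    y1, y2, y3, y4 >= 0

Solving the primal: x* = (0.5, 4).
  primal value c^T x* = 22.5.
Solving the dual: y* = (0, 0, 0, 1.25).
  dual value b^T y* = 22.5.
Strong duality: c^T x* = b^T y*. Confirmed.

22.5


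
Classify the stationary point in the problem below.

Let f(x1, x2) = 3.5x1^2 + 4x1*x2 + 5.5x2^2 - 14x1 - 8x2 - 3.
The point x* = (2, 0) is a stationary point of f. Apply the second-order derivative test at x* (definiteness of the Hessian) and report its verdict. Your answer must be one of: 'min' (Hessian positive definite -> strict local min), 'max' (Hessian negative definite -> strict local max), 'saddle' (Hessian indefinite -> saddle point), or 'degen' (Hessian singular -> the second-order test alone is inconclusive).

Compute the Hessian H = grad^2 f:
  H = [[7, 4], [4, 11]]
Verify stationarity: grad f(x*) = H x* + g = (0, 0).
Eigenvalues of H: 4.5279, 13.4721.
Both eigenvalues > 0, so H is positive definite -> x* is a strict local min.

min


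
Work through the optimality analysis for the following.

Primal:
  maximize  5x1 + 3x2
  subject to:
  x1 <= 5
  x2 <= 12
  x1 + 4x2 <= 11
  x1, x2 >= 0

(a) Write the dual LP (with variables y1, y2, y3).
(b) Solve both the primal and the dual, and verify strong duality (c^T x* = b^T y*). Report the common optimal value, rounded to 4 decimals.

The standard primal-dual pair for 'max c^T x s.t. A x <= b, x >= 0' is:
  Dual:  min b^T y  s.t.  A^T y >= c,  y >= 0.

So the dual LP is:
  minimize  5y1 + 12y2 + 11y3
  subject to:
    y1 + y3 >= 5
    y2 + 4y3 >= 3
    y1, y2, y3 >= 0

Solving the primal: x* = (5, 1.5).
  primal value c^T x* = 29.5.
Solving the dual: y* = (4.25, 0, 0.75).
  dual value b^T y* = 29.5.
Strong duality: c^T x* = b^T y*. Confirmed.

29.5


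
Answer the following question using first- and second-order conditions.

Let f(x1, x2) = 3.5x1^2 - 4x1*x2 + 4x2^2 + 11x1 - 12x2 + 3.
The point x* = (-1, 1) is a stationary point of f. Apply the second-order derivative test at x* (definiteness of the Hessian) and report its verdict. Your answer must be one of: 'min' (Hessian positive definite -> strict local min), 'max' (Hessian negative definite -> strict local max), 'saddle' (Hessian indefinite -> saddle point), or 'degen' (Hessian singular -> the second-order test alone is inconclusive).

Compute the Hessian H = grad^2 f:
  H = [[7, -4], [-4, 8]]
Verify stationarity: grad f(x*) = H x* + g = (0, 0).
Eigenvalues of H: 3.4689, 11.5311.
Both eigenvalues > 0, so H is positive definite -> x* is a strict local min.

min


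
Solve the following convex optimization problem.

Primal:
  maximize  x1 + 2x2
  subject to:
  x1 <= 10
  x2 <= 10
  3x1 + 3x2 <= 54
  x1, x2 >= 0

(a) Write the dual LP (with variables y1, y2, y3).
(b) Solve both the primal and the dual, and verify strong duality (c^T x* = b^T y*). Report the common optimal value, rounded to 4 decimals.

The standard primal-dual pair for 'max c^T x s.t. A x <= b, x >= 0' is:
  Dual:  min b^T y  s.t.  A^T y >= c,  y >= 0.

So the dual LP is:
  minimize  10y1 + 10y2 + 54y3
  subject to:
    y1 + 3y3 >= 1
    y2 + 3y3 >= 2
    y1, y2, y3 >= 0

Solving the primal: x* = (8, 10).
  primal value c^T x* = 28.
Solving the dual: y* = (0, 1, 0.3333).
  dual value b^T y* = 28.
Strong duality: c^T x* = b^T y*. Confirmed.

28


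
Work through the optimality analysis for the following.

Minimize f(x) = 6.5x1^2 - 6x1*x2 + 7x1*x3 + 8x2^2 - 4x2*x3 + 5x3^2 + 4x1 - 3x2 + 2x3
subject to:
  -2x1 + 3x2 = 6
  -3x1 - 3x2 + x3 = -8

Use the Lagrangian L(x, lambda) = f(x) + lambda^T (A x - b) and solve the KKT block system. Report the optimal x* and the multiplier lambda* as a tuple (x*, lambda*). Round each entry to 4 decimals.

Form the Lagrangian:
  L(x, lambda) = (1/2) x^T Q x + c^T x + lambda^T (A x - b)
Stationarity (grad_x L = 0): Q x + c + A^T lambda = 0.
Primal feasibility: A x = b.

This gives the KKT block system:
  [ Q   A^T ] [ x     ]   [-c ]
  [ A    0  ] [ lambda ] = [ b ]

Solving the linear system:
  x*      = (0.4169, 2.2779, 0.0844)
  lambda* = (-6.853, 3.3496)
  f(x*)   = 31.4587

x* = (0.4169, 2.2779, 0.0844), lambda* = (-6.853, 3.3496)


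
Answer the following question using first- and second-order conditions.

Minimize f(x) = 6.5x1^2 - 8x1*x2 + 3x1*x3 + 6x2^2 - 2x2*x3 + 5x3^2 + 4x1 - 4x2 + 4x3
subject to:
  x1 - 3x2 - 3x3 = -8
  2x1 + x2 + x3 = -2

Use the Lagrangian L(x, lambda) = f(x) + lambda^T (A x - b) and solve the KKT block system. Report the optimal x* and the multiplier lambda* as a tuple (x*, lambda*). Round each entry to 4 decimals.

Form the Lagrangian:
  L(x, lambda) = (1/2) x^T Q x + c^T x + lambda^T (A x - b)
Stationarity (grad_x L = 0): Q x + c + A^T lambda = 0.
Primal feasibility: A x = b.

This gives the KKT block system:
  [ Q   A^T ] [ x     ]   [-c ]
  [ A    0  ] [ lambda ] = [ b ]

Solving the linear system:
  x*      = (-2, 0.3846, 1.6154)
  lambda* = (6.7143, 6.7582)
  f(x*)   = 32.0769

x* = (-2, 0.3846, 1.6154), lambda* = (6.7143, 6.7582)


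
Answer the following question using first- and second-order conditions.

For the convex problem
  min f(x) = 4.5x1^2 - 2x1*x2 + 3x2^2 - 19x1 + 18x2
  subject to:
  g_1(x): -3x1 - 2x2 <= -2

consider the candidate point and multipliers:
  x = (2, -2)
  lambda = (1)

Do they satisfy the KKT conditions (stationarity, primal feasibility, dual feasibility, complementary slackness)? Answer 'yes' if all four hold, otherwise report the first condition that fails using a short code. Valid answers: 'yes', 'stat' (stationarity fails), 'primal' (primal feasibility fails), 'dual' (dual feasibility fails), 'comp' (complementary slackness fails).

Gradient of f: grad f(x) = Q x + c = (3, 2)
Constraint values g_i(x) = a_i^T x - b_i:
  g_1((2, -2)) = 0
Stationarity residual: grad f(x) + sum_i lambda_i a_i = (0, 0)
  -> stationarity OK
Primal feasibility (all g_i <= 0): OK
Dual feasibility (all lambda_i >= 0): OK
Complementary slackness (lambda_i * g_i(x) = 0 for all i): OK

Verdict: yes, KKT holds.

yes


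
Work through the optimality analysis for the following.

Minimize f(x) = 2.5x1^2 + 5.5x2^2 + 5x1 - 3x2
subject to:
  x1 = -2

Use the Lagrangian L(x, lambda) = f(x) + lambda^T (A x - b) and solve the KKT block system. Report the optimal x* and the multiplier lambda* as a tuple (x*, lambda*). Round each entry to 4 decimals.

Form the Lagrangian:
  L(x, lambda) = (1/2) x^T Q x + c^T x + lambda^T (A x - b)
Stationarity (grad_x L = 0): Q x + c + A^T lambda = 0.
Primal feasibility: A x = b.

This gives the KKT block system:
  [ Q   A^T ] [ x     ]   [-c ]
  [ A    0  ] [ lambda ] = [ b ]

Solving the linear system:
  x*      = (-2, 0.2727)
  lambda* = (5)
  f(x*)   = -0.4091

x* = (-2, 0.2727), lambda* = (5)


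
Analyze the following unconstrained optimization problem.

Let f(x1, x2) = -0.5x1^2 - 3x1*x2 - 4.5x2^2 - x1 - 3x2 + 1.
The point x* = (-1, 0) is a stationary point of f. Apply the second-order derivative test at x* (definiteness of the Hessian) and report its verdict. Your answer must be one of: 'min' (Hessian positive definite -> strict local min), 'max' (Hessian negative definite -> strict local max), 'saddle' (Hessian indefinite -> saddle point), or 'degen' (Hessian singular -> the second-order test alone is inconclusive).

Compute the Hessian H = grad^2 f:
  H = [[-1, -3], [-3, -9]]
Verify stationarity: grad f(x*) = H x* + g = (0, 0).
Eigenvalues of H: -10, 0.
H has a zero eigenvalue (singular; negative semidefinite but not definite), so H is neither positive definite, negative definite, nor indefinite. The second-order test alone is inconclusive -> degen.
(Indeed, f is constant along the null direction of H through x*, so x* is not a strict local extremum.)

degen


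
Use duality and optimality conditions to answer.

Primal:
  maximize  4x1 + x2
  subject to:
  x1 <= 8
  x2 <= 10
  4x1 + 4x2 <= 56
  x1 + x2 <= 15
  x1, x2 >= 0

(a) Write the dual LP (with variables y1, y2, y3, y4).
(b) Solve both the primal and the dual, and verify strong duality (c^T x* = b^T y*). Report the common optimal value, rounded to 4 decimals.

The standard primal-dual pair for 'max c^T x s.t. A x <= b, x >= 0' is:
  Dual:  min b^T y  s.t.  A^T y >= c,  y >= 0.

So the dual LP is:
  minimize  8y1 + 10y2 + 56y3 + 15y4
  subject to:
    y1 + 4y3 + y4 >= 4
    y2 + 4y3 + y4 >= 1
    y1, y2, y3, y4 >= 0

Solving the primal: x* = (8, 6).
  primal value c^T x* = 38.
Solving the dual: y* = (3, 0, 0.25, 0).
  dual value b^T y* = 38.
Strong duality: c^T x* = b^T y*. Confirmed.

38


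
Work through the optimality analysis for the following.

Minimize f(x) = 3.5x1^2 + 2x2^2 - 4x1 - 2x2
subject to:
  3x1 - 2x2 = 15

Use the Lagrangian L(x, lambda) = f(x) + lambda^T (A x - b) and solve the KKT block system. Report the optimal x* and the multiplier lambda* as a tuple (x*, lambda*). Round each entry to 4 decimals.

Form the Lagrangian:
  L(x, lambda) = (1/2) x^T Q x + c^T x + lambda^T (A x - b)
Stationarity (grad_x L = 0): Q x + c + A^T lambda = 0.
Primal feasibility: A x = b.

This gives the KKT block system:
  [ Q   A^T ] [ x     ]   [-c ]
  [ A    0  ] [ lambda ] = [ b ]

Solving the linear system:
  x*      = (3.25, -2.625)
  lambda* = (-6.25)
  f(x*)   = 43

x* = (3.25, -2.625), lambda* = (-6.25)


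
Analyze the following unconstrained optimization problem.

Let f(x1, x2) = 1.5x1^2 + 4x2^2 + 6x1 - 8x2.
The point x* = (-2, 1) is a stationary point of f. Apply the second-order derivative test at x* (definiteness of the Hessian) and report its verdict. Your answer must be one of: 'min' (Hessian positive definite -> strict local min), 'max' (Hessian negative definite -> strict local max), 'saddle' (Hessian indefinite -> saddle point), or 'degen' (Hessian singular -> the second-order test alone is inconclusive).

Compute the Hessian H = grad^2 f:
  H = [[3, 0], [0, 8]]
Verify stationarity: grad f(x*) = H x* + g = (0, 0).
Eigenvalues of H: 3, 8.
Both eigenvalues > 0, so H is positive definite -> x* is a strict local min.

min


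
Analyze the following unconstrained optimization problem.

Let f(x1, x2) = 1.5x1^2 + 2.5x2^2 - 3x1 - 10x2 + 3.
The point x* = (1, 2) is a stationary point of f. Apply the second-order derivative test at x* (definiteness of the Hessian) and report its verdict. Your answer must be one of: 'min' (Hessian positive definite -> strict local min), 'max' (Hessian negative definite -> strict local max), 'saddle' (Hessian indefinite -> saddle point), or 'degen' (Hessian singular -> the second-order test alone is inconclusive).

Compute the Hessian H = grad^2 f:
  H = [[3, 0], [0, 5]]
Verify stationarity: grad f(x*) = H x* + g = (0, 0).
Eigenvalues of H: 3, 5.
Both eigenvalues > 0, so H is positive definite -> x* is a strict local min.

min
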